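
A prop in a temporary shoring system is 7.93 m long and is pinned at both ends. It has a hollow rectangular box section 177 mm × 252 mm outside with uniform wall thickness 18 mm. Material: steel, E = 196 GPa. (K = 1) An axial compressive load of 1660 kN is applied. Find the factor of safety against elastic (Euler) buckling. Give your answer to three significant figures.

n ≈ 1.22

Inner dimensions: h_i = 252 − 2×18 = 216.0 mm, b_i = 177 − 2×18 = 141.0 mm
Weak-axis I_min = (h_o·b_o³ − h_i·b_i³)/12 with b_o = 177, b_i = 141.0 mm (shorter outer/inner sides).
I_min = (252×177³ − 216.0×141.0³)/12 = 6.599×10^7 mm⁴
I = 6.599×10^7 mm⁴ = 6.599×10^-5 m⁴
Effective length L_e = K·L = 1 × 7.93 = 7.930 m
P_cr = π²EI / L_e² = π² × 196×10⁹ × 6.599×10^-5 / 7.930² = 2.030×10^6 N
Factor of safety n = P_cr / P = 2030.0 / 1660 = 1.22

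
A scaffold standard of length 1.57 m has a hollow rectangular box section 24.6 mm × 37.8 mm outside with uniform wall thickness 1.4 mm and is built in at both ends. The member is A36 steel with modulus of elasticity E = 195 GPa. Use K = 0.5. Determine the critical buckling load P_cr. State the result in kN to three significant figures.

Inner dimensions: h_i = 37.8 − 2×1.4 = 35.00 mm, b_i = 24.6 − 2×1.4 = 21.80 mm
Weak-axis I_min = (h_o·b_o³ − h_i·b_i³)/12 with b_o = 24.6, b_i = 21.80 mm (shorter outer/inner sides).
I_min = (37.8×24.6³ − 35.00×21.80³)/12 = 1.668×10^4 mm⁴
I = 1.668×10^4 mm⁴ = 1.668×10^-8 m⁴
Effective length L_e = K·L = 0.5 × 1.57 = 0.7850 m
P_cr = π²EI / L_e² = π² × 195×10⁹ × 1.668×10^-8 / 0.7850² = 5.208×10^4 N

P_cr ≈ 52.1 kN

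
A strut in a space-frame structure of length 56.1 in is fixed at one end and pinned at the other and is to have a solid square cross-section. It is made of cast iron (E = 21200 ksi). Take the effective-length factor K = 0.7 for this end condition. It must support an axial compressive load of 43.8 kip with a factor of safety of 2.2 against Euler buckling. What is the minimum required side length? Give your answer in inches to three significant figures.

Required P_cr = n·P = 2.2 × 43.8 = 96.36 kip
L_e = K·L = 0.7 × 56.1 = 39.27 in
Required I = P_cr·L_e²/(π²E) = 9.636×10^4 × 39.27² / (π² × 2.12×10^7) = 0.7102 in⁴
Solid square: I = a⁴/12  ⇒  a = (12I)^(1/4) = (12×0.7102)^(1/4) = 1.71 in

a ≈ 1.71 in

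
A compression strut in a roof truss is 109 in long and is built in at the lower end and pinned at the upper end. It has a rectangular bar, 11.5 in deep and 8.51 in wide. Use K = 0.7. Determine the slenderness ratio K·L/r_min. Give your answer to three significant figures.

λ ≈ 31.1

For a rectangle r_min = b/√12 = 8.51/√12 = 2.457 in
L_e = K·L = 0.7 × 109 = 76.30 in
λ = L_e / r_min = 76.300 / 2.457 = 31.1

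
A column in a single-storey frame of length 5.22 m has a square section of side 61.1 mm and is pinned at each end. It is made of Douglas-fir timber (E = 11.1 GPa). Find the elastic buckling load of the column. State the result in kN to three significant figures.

P_cr ≈ 4.67 kN

I = a⁴/12 = 61.1⁴/12 = 1.161×10^6 mm⁴
I = 1.161×10^6 mm⁴ = 1.161×10^-6 m⁴
Effective length L_e = K·L = 1 × 5.22 = 5.220 m
P_cr = π²EI / L_e² = π² × 11.1×10⁹ × 1.161×10^-6 / 5.220² = 4.669×10^3 N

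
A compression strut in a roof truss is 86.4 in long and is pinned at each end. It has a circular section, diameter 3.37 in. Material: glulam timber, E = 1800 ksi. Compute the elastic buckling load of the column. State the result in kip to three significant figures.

I = πd⁴/64 = π×3.37⁴/64 = 6.331 in⁴
Effective length L_e = K·L = 1 × 86.4 = 86.40 in
P_cr = π²EI / L_e² = π² × 1800×10³ × 6.331 / 86.40² = 1.507×10^4 lb

P_cr ≈ 15.1 kip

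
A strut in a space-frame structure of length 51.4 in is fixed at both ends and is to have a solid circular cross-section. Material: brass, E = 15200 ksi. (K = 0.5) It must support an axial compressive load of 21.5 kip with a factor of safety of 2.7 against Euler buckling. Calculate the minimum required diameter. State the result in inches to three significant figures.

d ≈ 1.51 in

Required P_cr = n·P = 2.7 × 21.5 = 58.05 kip
L_e = K·L = 0.5 × 51.4 = 25.70 in
Required I = P_cr·L_e²/(π²E) = 5.805×10^4 × 25.70² / (π² × 1.52×10^7) = 0.2556 in⁴
Solid circle: I = πd⁴/64  ⇒  d = (64I/π)^(1/4) = (64×0.2556/π)^(1/4) = 1.51 in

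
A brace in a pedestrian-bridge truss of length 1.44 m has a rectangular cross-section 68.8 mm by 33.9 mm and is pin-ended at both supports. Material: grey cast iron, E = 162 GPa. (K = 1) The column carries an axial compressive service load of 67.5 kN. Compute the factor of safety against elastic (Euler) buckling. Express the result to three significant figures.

Buckling occurs about the weak axis: I_min = h·b³/12 with b = 33.9 mm (the shorter side).
I_min = 68.8×33.9³/12 = 2.234×10^5 mm⁴
I = 2.234×10^5 mm⁴ = 2.234×10^-7 m⁴
Effective length L_e = K·L = 1 × 1.44 = 1.440 m
P_cr = π²EI / L_e² = π² × 162×10⁹ × 2.234×10^-7 / 1.440² = 1.722×10^5 N
Factor of safety n = P_cr / P = 172.22 / 67.5 = 2.55

n ≈ 2.55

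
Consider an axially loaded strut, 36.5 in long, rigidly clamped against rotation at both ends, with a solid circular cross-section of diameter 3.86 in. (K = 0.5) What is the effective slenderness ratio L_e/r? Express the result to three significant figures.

For a solid circle r = d/4 = 3.86/4 = 0.9650 in
L_e = K·L = 0.5 × 36.5 = 18.25 in
λ = L_e / r_min = 18.250 / 0.9650 = 18.9

λ ≈ 18.9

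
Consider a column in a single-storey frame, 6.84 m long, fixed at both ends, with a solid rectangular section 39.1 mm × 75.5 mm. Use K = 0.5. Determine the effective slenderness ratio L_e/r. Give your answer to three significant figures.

λ ≈ 303

Buckling occurs about the weak axis: I_min = h·b³/12 with b = 39.1 mm (the shorter side).
I_min = 75.5×39.1³/12 = 3.761×10^5 mm⁴
A = 2.952×10^3 mm²;  r_min = √(I/A) = √(3.761×10^5/2.952×10^3) = 11.29 mm
L_e = K·L = 0.5 × 6.84 m = 3.420 m = 3420.0 mm
λ = L_e / r_min = 3420.0 / 11.29 = 303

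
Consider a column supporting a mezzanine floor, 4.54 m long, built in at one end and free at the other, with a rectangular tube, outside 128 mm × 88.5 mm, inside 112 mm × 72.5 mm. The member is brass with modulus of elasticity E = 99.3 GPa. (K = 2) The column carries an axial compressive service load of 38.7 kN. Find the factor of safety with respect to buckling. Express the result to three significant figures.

Weak-axis I_min = (h_o·b_o³ − h_i·b_i³)/12 with b_o = 88.5, b_i = 72.50 mm (shorter outer/inner sides).
I_min = (128×88.5³ − 112.0×72.50³)/12 = 3.837×10^6 mm⁴
I = 3.837×10^6 mm⁴ = 3.837×10^-6 m⁴
Effective length L_e = K·L = 2 × 4.54 = 9.080 m
P_cr = π²EI / L_e² = π² × 99.3×10⁹ × 3.837×10^-6 / 9.080² = 4.561×10^4 N
Factor of safety n = P_cr / P = 45.610 / 38.7 = 1.18

n ≈ 1.18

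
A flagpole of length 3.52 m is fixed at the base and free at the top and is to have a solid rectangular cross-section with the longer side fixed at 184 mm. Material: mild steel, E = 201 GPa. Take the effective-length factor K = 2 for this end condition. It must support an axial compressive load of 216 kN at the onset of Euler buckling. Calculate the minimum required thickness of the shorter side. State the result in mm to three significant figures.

L_e = K·L = 2 × 3.52 = 7.040 m
Required I = P_cr·L_e²/(π²E) = 2.160×10^5 × 7.040² / (π² × 2.01×10^11) = 5.396×10^-6 m⁴
I_req = 5.396×10^6 mm⁴
Rectangle, weak axis: I_min = h·b³/12 with h = 184 mm fixed  ⇒  b = (12I/h)^(1/3) = 70.6 mm

b ≈ 70.6 mm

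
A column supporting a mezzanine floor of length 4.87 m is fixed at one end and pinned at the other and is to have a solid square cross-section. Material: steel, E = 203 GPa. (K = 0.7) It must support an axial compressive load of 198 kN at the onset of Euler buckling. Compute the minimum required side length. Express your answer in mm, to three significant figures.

L_e = K·L = 0.7 × 4.87 = 3.409 m
Required I = P_cr·L_e²/(π²E) = 1.980×10^5 × 3.409² / (π² × 2.03×10^11) = 1.148×10^-6 m⁴
I_req = 1.148×10^6 mm⁴
Solid square: I = a⁴/12  ⇒  a = (12I)^(1/4) = (12×1.148×10^6)^(1/4) = 60.9 mm

a ≈ 60.9 mm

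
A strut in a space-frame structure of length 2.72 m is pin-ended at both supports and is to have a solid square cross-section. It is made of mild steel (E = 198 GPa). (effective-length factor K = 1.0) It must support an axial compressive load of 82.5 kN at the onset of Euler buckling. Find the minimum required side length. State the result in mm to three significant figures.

a ≈ 44.0 mm

L_e = K·L = 1 × 2.72 = 2.720 m
Required I = P_cr·L_e²/(π²E) = 8.250×10^4 × 2.720² / (π² × 1.98×10^11) = 3.123×10^-7 m⁴
I_req = 3.123×10^5 mm⁴
Solid square: I = a⁴/12  ⇒  a = (12I)^(1/4) = (12×3.123×10^5)^(1/4) = 44.0 mm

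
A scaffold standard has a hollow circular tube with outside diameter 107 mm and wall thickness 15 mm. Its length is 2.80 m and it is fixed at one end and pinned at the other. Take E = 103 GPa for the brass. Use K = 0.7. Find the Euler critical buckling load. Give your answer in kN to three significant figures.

Inner diameter d_i = 107 − 2×15 = 77.00 mm
I = π(d_o⁴ − d_i⁴)/64 = π(107⁴ − 77.00⁴)/64 = 4.709×10^6 mm⁴
I = 4.709×10^6 mm⁴ = 4.709×10^-6 m⁴
Effective length L_e = K·L = 0.7 × 2.80 = 1.960 m
P_cr = π²EI / L_e² = π² × 103×10⁹ × 4.709×10^-6 / 1.960² = 1.246×10^6 N

P_cr ≈ 1250 kN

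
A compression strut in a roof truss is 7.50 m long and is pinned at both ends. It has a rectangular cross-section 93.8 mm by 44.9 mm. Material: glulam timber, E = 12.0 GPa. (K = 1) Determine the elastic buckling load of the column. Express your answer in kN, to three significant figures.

Buckling occurs about the weak axis: I_min = h·b³/12 with b = 44.9 mm (the shorter side).
I_min = 93.8×44.9³/12 = 7.076×10^5 mm⁴
I = 7.076×10^5 mm⁴ = 7.076×10^-7 m⁴
Effective length L_e = K·L = 1 × 7.50 = 7.500 m
P_cr = π²EI / L_e² = π² × 12.0×10⁹ × 7.076×10^-7 / 7.500² = 1.490×10^3 N

P_cr ≈ 1.49 kN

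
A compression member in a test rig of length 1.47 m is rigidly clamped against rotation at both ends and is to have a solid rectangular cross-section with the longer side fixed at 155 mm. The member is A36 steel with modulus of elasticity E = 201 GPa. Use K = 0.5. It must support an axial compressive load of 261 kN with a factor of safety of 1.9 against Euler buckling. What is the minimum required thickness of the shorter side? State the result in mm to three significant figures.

b ≈ 21.9 mm

Required P_cr = n·P = 1.9 × 261 = 495.9 kN
L_e = K·L = 0.5 × 1.47 = 0.7350 m
Required I = P_cr·L_e²/(π²E) = 4.959×10^5 × 0.7350² / (π² × 2.01×10^11) = 1.350×10^-7 m⁴
I_req = 1.350×10^5 mm⁴
Rectangle, weak axis: I_min = h·b³/12 with h = 155 mm fixed  ⇒  b = (12I/h)^(1/3) = 21.9 mm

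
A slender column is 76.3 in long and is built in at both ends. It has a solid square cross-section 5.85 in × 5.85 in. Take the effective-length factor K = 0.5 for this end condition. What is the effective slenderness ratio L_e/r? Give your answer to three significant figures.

λ ≈ 22.6

I = a⁴/12 = 5.85⁴/12 = 97.60 in⁴
A = 34.22 in²;  r_min = √(I/A) = √(97.60/34.22) = 1.689 in
L_e = K·L = 0.5 × 76.3 = 38.15 in
λ = L_e / r_min = 38.150 / 1.689 = 22.6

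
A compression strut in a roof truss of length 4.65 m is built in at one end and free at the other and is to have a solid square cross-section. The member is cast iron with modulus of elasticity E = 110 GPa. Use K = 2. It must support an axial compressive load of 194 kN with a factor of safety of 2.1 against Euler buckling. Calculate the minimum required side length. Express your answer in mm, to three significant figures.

Required P_cr = n·P = 2.1 × 194 = 407.4 kN
L_e = K·L = 2 × 4.65 = 9.300 m
Required I = P_cr·L_e²/(π²E) = 4.074×10^5 × 9.300² / (π² × 1.10×10^11) = 3.246×10^-5 m⁴
I_req = 3.246×10^7 mm⁴
Solid square: I = a⁴/12  ⇒  a = (12I)^(1/4) = (12×3.246×10^7)^(1/4) = 140 mm

a ≈ 140 mm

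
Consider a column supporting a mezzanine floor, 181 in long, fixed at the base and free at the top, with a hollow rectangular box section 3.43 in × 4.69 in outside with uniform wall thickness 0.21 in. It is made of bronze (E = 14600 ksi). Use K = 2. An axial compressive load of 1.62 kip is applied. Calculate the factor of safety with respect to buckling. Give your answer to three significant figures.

Inner dimensions: h_i = 4.69 − 2×0.21 = 4.270 in, b_i = 3.43 − 2×0.21 = 3.010 in
Weak-axis I_min = (h_o·b_o³ − h_i·b_i³)/12 with b_o = 3.43, b_i = 3.010 in (shorter outer/inner sides).
I_min = (4.69×3.43³ − 4.270×3.010³)/12 = 6.068 in⁴
Effective length L_e = K·L = 2 × 181 = 362.0 in
P_cr = π²EI / L_e² = π² × 14600×10³ × 6.068 / 362.0² = 6.672×10^3 lb
Factor of safety n = P_cr / P = 6.6720 / 1.62 = 4.12

n ≈ 4.12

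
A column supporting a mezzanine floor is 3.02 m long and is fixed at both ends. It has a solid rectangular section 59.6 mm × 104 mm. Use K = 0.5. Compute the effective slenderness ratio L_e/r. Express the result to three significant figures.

λ ≈ 87.8

Buckling occurs about the weak axis: I_min = h·b³/12 with b = 59.6 mm (the shorter side).
I_min = 104×59.6³/12 = 1.835×10^6 mm⁴
A = 6.198×10^3 mm²;  r_min = √(I/A) = √(1.835×10^6/6.198×10^3) = 17.21 mm
L_e = K·L = 0.5 × 3.02 m = 1.510 m = 1510.0 mm
λ = L_e / r_min = 1510.0 / 17.21 = 87.8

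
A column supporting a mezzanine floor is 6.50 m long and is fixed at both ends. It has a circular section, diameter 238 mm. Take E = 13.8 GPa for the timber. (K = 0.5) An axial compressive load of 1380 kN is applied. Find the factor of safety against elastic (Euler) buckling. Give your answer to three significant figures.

I = πd⁴/64 = π×238⁴/64 = 1.575×10^8 mm⁴
I = 1.575×10^8 mm⁴ = 1.575×10^-4 m⁴
Effective length L_e = K·L = 0.5 × 6.50 = 3.250 m
P_cr = π²EI / L_e² = π² × 13.8×10⁹ × 1.575×10^-4 / 3.250² = 2.031×10^6 N
Factor of safety n = P_cr / P = 2030.9 / 1380 = 1.47

n ≈ 1.47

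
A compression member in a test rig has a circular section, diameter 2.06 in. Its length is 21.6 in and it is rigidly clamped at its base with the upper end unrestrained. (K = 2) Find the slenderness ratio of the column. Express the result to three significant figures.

For a solid circle r = d/4 = 2.06/4 = 0.5150 in
L_e = K·L = 2 × 21.6 = 43.20 in
λ = L_e / r_min = 43.200 / 0.5150 = 83.9

λ ≈ 83.9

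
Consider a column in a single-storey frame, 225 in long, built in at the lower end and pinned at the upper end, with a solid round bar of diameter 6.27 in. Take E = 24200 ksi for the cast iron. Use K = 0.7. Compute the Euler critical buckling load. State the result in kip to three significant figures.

P_cr ≈ 730 kip

I = πd⁴/64 = π×6.27⁴/64 = 75.86 in⁴
Effective length L_e = K·L = 0.7 × 225 = 157.5 in
P_cr = π²EI / L_e² = π² × 24200×10³ × 75.86 / 157.5² = 7.305×10^5 lb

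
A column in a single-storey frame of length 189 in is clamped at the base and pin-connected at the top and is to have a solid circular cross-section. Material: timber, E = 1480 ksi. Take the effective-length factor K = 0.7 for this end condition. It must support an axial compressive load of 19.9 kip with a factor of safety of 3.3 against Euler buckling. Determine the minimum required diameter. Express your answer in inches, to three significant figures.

d ≈ 6.33 in

Required P_cr = n·P = 3.3 × 19.9 = 65.67 kip
L_e = K·L = 0.7 × 189 = 132.3 in
Required I = P_cr·L_e²/(π²E) = 6.567×10^4 × 132.3² / (π² × 1.48×10^6) = 78.69 in⁴
Solid circle: I = πd⁴/64  ⇒  d = (64I/π)^(1/4) = (64×78.69/π)^(1/4) = 6.33 in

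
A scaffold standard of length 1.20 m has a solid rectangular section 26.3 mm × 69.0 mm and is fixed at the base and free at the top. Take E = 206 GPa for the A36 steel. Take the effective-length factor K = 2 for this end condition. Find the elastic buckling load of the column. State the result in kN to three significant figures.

Buckling occurs about the weak axis: I_min = h·b³/12 with b = 26.3 mm (the shorter side).
I_min = 69.0×26.3³/12 = 1.046×10^5 mm⁴
I = 1.046×10^5 mm⁴ = 1.046×10^-7 m⁴
Effective length L_e = K·L = 2 × 1.20 = 2.400 m
P_cr = π²EI / L_e² = π² × 206×10⁹ × 1.046×10^-7 / 2.400² = 3.692×10^4 N

P_cr ≈ 36.9 kN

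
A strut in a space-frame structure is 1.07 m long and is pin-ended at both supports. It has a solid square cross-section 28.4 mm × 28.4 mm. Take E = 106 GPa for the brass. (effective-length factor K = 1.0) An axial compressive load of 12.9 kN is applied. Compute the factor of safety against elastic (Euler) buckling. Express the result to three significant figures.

I = a⁴/12 = 28.4⁴/12 = 5.421×10^4 mm⁴
I = 5.421×10^4 mm⁴ = 5.421×10^-8 m⁴
Effective length L_e = K·L = 1 × 1.07 = 1.070 m
P_cr = π²EI / L_e² = π² × 106×10⁹ × 5.421×10^-8 / 1.070² = 4.954×10^4 N
Factor of safety n = P_cr / P = 49.537 / 12.9 = 3.84

n ≈ 3.84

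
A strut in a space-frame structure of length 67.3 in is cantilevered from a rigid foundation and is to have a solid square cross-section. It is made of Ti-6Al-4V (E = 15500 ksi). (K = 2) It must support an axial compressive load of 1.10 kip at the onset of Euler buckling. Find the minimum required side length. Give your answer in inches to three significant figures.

a ≈ 1.12 in

L_e = K·L = 2 × 67.3 = 134.6 in
Required I = P_cr·L_e²/(π²E) = 1.100×10^3 × 134.6² / (π² × 1.55×10^7) = 0.1303 in⁴
Solid square: I = a⁴/12  ⇒  a = (12I)^(1/4) = (12×0.1303)^(1/4) = 1.12 in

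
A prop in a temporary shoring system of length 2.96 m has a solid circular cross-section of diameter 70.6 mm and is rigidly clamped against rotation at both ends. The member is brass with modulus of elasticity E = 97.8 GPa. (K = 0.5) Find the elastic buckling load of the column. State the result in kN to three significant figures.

I = πd⁴/64 = π×70.6⁴/64 = 1.220×10^6 mm⁴
I = 1.220×10^6 mm⁴ = 1.220×10^-6 m⁴
Effective length L_e = K·L = 0.5 × 2.96 = 1.480 m
P_cr = π²EI / L_e² = π² × 97.8×10⁹ × 1.220×10^-6 / 1.480² = 5.374×10^5 N

P_cr ≈ 537 kN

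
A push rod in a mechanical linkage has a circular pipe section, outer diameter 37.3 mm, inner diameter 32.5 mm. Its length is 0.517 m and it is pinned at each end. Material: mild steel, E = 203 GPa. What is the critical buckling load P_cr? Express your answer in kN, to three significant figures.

P_cr ≈ 302 kN

d_o = 37.3 mm, d_i = 32.5 mm
I = π(d_o⁴ − d_i⁴)/64 = π(37.3⁴ − 32.50⁴)/64 = 4.025×10^4 mm⁴
I = 4.025×10^4 mm⁴ = 4.025×10^-8 m⁴
Effective length L_e = K·L = 1 × 0.517 = 0.5170 m
P_cr = π²EI / L_e² = π² × 203×10⁹ × 4.025×10^-8 / 0.5170² = 3.017×10^5 N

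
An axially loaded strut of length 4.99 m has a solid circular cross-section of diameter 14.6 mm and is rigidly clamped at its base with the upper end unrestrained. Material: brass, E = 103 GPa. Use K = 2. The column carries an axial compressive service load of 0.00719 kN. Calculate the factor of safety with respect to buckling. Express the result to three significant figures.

n ≈ 3.17

I = πd⁴/64 = π×14.6⁴/64 = 2.230×10^3 mm⁴
I = 2.230×10^3 mm⁴ = 2.230×10^-9 m⁴
Effective length L_e = K·L = 2 × 4.99 = 9.980 m
P_cr = π²EI / L_e² = π² × 103×10⁹ × 2.230×10^-9 / 9.980² = 22.76 N
Factor of safety n = P_cr / P = 0.022764 / 0.00719 = 3.17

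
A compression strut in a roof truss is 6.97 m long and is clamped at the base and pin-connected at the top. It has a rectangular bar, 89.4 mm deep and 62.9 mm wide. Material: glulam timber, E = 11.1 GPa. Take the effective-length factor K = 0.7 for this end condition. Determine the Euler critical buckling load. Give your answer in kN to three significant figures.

P_cr ≈ 8.53 kN

Buckling occurs about the weak axis: I_min = h·b³/12 with b = 62.9 mm (the shorter side).
I_min = 89.4×62.9³/12 = 1.854×10^6 mm⁴
I = 1.854×10^6 mm⁴ = 1.854×10^-6 m⁴
Effective length L_e = K·L = 0.7 × 6.97 = 4.879 m
P_cr = π²EI / L_e² = π² × 11.1×10⁹ × 1.854×10^-6 / 4.879² = 8.532×10^3 N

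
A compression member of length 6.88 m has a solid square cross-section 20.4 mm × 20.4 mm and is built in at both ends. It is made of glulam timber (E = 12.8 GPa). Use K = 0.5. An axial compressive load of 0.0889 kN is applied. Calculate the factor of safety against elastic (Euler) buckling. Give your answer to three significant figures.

I = a⁴/12 = 20.4⁴/12 = 1.443×10^4 mm⁴
I = 1.443×10^4 mm⁴ = 1.443×10^-8 m⁴
Effective length L_e = K·L = 0.5 × 6.88 = 3.440 m
P_cr = π²EI / L_e² = π² × 12.8×10⁹ × 1.443×10^-8 / 3.440² = 154.1 N
Factor of safety n = P_cr / P = 0.15408 / 0.0889 = 1.73

n ≈ 1.73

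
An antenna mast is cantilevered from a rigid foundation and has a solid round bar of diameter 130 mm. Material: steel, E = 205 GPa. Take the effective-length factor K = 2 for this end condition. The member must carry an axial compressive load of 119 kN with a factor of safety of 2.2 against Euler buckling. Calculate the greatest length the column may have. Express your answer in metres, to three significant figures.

L_max ≈ 5.20 m

I = πd⁴/64 = π×130⁴/64 = 1.402×10^7 mm⁴
I = 1.402×10^-5 m⁴
Required critical load P_cr = n·P = 2.2 × 119 = 261.8 kN = 2.618×10^5 N
From P_cr = π²EI/(K·L)²:  L = (1/K)·√(π²EI/P_cr) = (1/2)·√(π²×2.05×10^11×1.402×10^-5/2.618×10^5)
L = 5.20 m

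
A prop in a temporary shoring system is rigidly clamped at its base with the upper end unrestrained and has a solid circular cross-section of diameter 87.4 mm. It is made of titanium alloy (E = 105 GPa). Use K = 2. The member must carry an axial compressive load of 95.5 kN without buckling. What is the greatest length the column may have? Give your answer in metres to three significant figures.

L_max ≈ 2.79 m

I = πd⁴/64 = π×87.4⁴/64 = 2.864×10^6 mm⁴
I = 2.864×10^-6 m⁴
At the buckling limit P_cr = P = 9.550×10^4 N
From P_cr = π²EI/(K·L)²:  L = (1/K)·√(π²EI/P_cr) = (1/2)·√(π²×1.05×10^11×2.864×10^-6/9.550×10^4)
L = 2.79 m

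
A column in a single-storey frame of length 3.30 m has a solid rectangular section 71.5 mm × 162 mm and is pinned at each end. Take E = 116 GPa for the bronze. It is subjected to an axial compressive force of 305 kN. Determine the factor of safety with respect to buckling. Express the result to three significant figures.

n ≈ 1.70

Buckling occurs about the weak axis: I_min = h·b³/12 with b = 71.5 mm (the shorter side).
I_min = 162×71.5³/12 = 4.935×10^6 mm⁴
I = 4.935×10^6 mm⁴ = 4.935×10^-6 m⁴
Effective length L_e = K·L = 1 × 3.30 = 3.300 m
P_cr = π²EI / L_e² = π² × 116×10⁹ × 4.935×10^-6 / 3.300² = 5.188×10^5 N
Factor of safety n = P_cr / P = 518.78 / 305 = 1.70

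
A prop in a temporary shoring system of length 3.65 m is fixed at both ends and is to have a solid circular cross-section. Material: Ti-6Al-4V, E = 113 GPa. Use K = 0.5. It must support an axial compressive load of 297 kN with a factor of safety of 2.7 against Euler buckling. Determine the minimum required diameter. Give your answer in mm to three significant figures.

Required P_cr = n·P = 2.7 × 297 = 801.9 kN
L_e = K·L = 0.5 × 3.65 = 1.825 m
Required I = P_cr·L_e²/(π²E) = 8.019×10^5 × 1.825² / (π² × 1.13×10^11) = 2.395×10^-6 m⁴
I_req = 2.395×10^6 mm⁴
Solid circle: I = πd⁴/64  ⇒  d = (64I/π)^(1/4) = (64×2.395×10^6/π)^(1/4) = 83.6 mm

d ≈ 83.6 mm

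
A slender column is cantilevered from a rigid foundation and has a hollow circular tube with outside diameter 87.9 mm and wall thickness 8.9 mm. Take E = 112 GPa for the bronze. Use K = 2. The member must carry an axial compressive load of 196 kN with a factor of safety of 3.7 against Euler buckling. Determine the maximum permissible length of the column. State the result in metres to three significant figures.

L_max ≈ 0.815 m

Inner diameter d_i = 87.9 − 2×8.9 = 70.10 mm
I = π(d_o⁴ − d_i⁴)/64 = π(87.9⁴ − 70.10⁴)/64 = 1.745×10^6 mm⁴
I = 1.745×10^-6 m⁴
Required critical load P_cr = n·P = 3.7 × 196 = 725.2 kN = 7.252×10^5 N
From P_cr = π²EI/(K·L)²:  L = (1/K)·√(π²EI/P_cr) = (1/2)·√(π²×1.12×10^11×1.745×10^-6/7.252×10^5)
L = 0.815 m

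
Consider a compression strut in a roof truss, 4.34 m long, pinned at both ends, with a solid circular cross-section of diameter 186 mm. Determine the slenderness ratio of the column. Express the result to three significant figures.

λ ≈ 93.3

For a solid circle r = d/4 = 186/4 = 46.50 mm
L_e = K·L = 1 × 4.34 m = 4.340 m = 4340.0 mm
λ = L_e / r_min = 4340.0 / 46.50 = 93.3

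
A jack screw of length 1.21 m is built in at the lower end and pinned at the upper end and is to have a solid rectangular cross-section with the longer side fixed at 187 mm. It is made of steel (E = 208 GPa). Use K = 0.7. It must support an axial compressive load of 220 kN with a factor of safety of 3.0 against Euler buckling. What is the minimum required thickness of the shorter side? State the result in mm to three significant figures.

b ≈ 24.6 mm

Required P_cr = n·P = 3.0 × 220 = 660.0 kN
L_e = K·L = 0.7 × 1.21 = 0.8470 m
Required I = P_cr·L_e²/(π²E) = 6.600×10^5 × 0.8470² / (π² × 2.08×10^11) = 2.306×10^-7 m⁴
I_req = 2.306×10^5 mm⁴
Rectangle, weak axis: I_min = h·b³/12 with h = 187 mm fixed  ⇒  b = (12I/h)^(1/3) = 24.6 mm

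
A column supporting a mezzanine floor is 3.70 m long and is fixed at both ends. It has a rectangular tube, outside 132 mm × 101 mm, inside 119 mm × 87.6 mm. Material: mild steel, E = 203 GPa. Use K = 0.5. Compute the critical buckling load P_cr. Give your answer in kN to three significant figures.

Weak-axis I_min = (h_o·b_o³ − h_i·b_i³)/12 with b_o = 101, b_i = 87.60 mm (shorter outer/inner sides).
I_min = (132×101³ − 119.0×87.60³)/12 = 4.667×10^6 mm⁴
I = 4.667×10^6 mm⁴ = 4.667×10^-6 m⁴
Effective length L_e = K·L = 0.5 × 3.70 = 1.850 m
P_cr = π²EI / L_e² = π² × 203×10⁹ × 4.667×10^-6 / 1.850² = 2.732×10^6 N

P_cr ≈ 2730 kN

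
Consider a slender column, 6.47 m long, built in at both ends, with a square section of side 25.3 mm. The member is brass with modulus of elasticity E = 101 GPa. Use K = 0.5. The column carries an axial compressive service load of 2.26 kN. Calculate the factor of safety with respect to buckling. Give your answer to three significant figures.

n ≈ 1.44

I = a⁴/12 = 25.3⁴/12 = 3.414×10^4 mm⁴
I = 3.414×10^4 mm⁴ = 3.414×10^-8 m⁴
Effective length L_e = K·L = 0.5 × 6.47 = 3.235 m
P_cr = π²EI / L_e² = π² × 101×10⁹ × 3.414×10^-8 / 3.235² = 3.252×10^3 N
Factor of safety n = P_cr / P = 3.2522 / 2.26 = 1.44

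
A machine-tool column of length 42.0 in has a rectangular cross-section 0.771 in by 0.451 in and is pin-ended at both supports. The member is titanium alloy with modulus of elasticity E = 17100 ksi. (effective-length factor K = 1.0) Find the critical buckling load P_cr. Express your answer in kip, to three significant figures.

Buckling occurs about the weak axis: I_min = h·b³/12 with b = 0.451 in (the shorter side).
I_min = 0.771×0.451³/12 = 5.894×10^-3 in⁴
Effective length L_e = K·L = 1 × 42.0 = 42.00 in
P_cr = π²EI / L_e² = π² × 17100×10³ × 5.894×10^-3 / 42.00² = 563.9 lb

P_cr ≈ 0.564 kip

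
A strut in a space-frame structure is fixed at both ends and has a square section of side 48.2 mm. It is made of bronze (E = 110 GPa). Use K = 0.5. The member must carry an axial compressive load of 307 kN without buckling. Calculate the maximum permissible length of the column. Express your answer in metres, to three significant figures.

L_max ≈ 2.52 m

I = a⁴/12 = 48.2⁴/12 = 4.498×10^5 mm⁴
I = 4.498×10^-7 m⁴
At the buckling limit P_cr = P = 3.070×10^5 N
From P_cr = π²EI/(K·L)²:  L = (1/K)·√(π²EI/P_cr) = (1/0.5)·√(π²×1.10×10^11×4.498×10^-7/3.070×10^5)
L = 2.52 m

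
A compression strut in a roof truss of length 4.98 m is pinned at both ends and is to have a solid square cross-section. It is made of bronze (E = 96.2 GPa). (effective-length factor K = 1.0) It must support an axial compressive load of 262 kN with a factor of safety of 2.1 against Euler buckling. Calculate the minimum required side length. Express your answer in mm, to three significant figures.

Required P_cr = n·P = 2.1 × 262 = 550.2 kN
L_e = K·L = 1 × 4.98 = 4.980 m
Required I = P_cr·L_e²/(π²E) = 5.502×10^5 × 4.980² / (π² × 9.62×10^10) = 1.437×10^-5 m⁴
I_req = 1.437×10^7 mm⁴
Solid square: I = a⁴/12  ⇒  a = (12I)^(1/4) = (12×1.437×10^7)^(1/4) = 115 mm

a ≈ 115 mm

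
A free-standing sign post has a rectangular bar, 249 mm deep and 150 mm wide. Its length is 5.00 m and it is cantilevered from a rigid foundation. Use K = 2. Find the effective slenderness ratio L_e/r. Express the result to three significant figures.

λ ≈ 231

For a rectangle r_min = b/√12 = 150/√12 = 43.30 mm
L_e = K·L = 2 × 5.00 m = 10.00 m = 10000 mm
λ = L_e / r_min = 10000 / 43.30 = 231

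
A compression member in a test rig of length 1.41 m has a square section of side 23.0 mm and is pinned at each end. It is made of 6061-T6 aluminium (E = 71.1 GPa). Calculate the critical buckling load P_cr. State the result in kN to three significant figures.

P_cr ≈ 8.23 kN

I = a⁴/12 = 23.0⁴/12 = 2.332×10^4 mm⁴
I = 2.332×10^4 mm⁴ = 2.332×10^-8 m⁴
Effective length L_e = K·L = 1 × 1.41 = 1.410 m
P_cr = π²EI / L_e² = π² × 71.1×10⁹ × 2.332×10^-8 / 1.410² = 8.231×10^3 N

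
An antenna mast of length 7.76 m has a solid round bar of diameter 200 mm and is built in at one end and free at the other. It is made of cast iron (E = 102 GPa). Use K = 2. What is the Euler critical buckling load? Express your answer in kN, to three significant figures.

P_cr ≈ 328 kN

I = πd⁴/64 = π×200⁴/64 = 7.854×10^7 mm⁴
I = 7.854×10^7 mm⁴ = 7.854×10^-5 m⁴
Effective length L_e = K·L = 2 × 7.76 = 15.52 m
P_cr = π²EI / L_e² = π² × 102×10⁹ × 7.854×10^-5 / 15.52² = 3.283×10^5 N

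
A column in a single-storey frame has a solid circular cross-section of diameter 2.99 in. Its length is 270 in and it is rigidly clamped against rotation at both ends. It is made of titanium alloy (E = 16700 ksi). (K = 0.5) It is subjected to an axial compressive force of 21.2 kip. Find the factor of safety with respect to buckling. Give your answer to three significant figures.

I = πd⁴/64 = π×2.99⁴/64 = 3.923 in⁴
Effective length L_e = K·L = 0.5 × 270 = 135.0 in
P_cr = π²EI / L_e² = π² × 16700×10³ × 3.923 / 135.0² = 3.548×10^4 lb
Factor of safety n = P_cr / P = 35.482 / 21.2 = 1.67

n ≈ 1.67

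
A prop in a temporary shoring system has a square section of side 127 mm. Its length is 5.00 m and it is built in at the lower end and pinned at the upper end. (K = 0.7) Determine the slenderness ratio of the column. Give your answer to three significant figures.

λ ≈ 95.5

I = a⁴/12 = 127⁴/12 = 2.168×10^7 mm⁴
A = 1.613×10^4 mm²;  r_min = √(I/A) = √(2.168×10^7/1.613×10^4) = 36.66 mm
L_e = K·L = 0.7 × 5.00 m = 3.500 m = 3500.0 mm
λ = L_e / r_min = 3500.0 / 36.66 = 95.5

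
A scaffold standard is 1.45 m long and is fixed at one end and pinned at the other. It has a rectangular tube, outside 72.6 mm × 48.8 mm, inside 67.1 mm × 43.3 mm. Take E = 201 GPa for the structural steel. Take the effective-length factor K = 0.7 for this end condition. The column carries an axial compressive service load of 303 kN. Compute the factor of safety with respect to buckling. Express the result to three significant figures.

Weak-axis I_min = (h_o·b_o³ − h_i·b_i³)/12 with b_o = 48.8, b_i = 43.30 mm (shorter outer/inner sides).
I_min = (72.6×48.8³ − 67.10×43.30³)/12 = 2.491×10^5 mm⁴
I = 2.491×10^5 mm⁴ = 2.491×10^-7 m⁴
Effective length L_e = K·L = 0.7 × 1.45 = 1.015 m
P_cr = π²EI / L_e² = π² × 201×10⁹ × 2.491×10^-7 / 1.015² = 4.798×10^5 N
Factor of safety n = P_cr / P = 479.76 / 303 = 1.58

n ≈ 1.58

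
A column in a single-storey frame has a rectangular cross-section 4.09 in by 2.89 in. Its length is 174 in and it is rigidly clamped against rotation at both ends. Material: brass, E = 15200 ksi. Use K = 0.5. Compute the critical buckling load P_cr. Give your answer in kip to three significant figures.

P_cr ≈ 163 kip

Buckling occurs about the weak axis: I_min = h·b³/12 with b = 2.89 in (the shorter side).
I_min = 4.09×2.89³/12 = 8.227 in⁴
Effective length L_e = K·L = 0.5 × 174 = 87.00 in
P_cr = π²EI / L_e² = π² × 15200×10³ × 8.227 / 87.00² = 1.631×10^5 lb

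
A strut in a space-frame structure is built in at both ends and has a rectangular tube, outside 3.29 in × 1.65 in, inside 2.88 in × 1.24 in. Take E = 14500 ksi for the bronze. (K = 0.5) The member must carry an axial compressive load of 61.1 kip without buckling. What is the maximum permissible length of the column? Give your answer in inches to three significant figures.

Weak-axis I_min = (h_o·b_o³ − h_i·b_i³)/12 with b_o = 1.65, b_i = 1.240 in (shorter outer/inner sides).
I_min = (3.29×1.65³ − 2.880×1.240³)/12 = 0.7740 in⁴
At the buckling limit P_cr = P = 6.110×10^4 lb
From P_cr = π²EI/(K·L)²:  L = (1/K)·√(π²EI/P_cr) = (1/0.5)·√(π²×1.45×10^7×0.7740/6.110×10^4)
L = 85.2 in

L_max ≈ 85.2 in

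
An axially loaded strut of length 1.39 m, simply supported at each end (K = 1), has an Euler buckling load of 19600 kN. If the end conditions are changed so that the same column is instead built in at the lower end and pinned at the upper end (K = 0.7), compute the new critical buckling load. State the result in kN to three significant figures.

P_cr ≈ 40000 kN

P_cr ∝ 1/K², so P_cr,new = P_cr,old × (K_old/K_new)² = 19600 × (1/0.7)²
= 19600 × 2.041 = 40000 kN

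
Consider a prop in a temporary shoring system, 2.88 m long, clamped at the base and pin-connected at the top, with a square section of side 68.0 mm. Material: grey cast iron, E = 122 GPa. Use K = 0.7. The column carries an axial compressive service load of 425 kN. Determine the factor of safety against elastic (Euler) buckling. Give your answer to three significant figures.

I = a⁴/12 = 68.0⁴/12 = 1.782×10^6 mm⁴
I = 1.782×10^6 mm⁴ = 1.782×10^-6 m⁴
Effective length L_e = K·L = 0.7 × 2.88 = 2.016 m
P_cr = π²EI / L_e² = π² × 122×10⁹ × 1.782×10^-6 / 2.016² = 5.279×10^5 N
Factor of safety n = P_cr / P = 527.88 / 425 = 1.24

n ≈ 1.24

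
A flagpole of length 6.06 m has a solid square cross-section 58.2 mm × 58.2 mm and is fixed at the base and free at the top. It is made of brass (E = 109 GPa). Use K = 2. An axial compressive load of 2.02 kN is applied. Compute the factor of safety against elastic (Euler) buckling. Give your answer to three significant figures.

n ≈ 3.47

I = a⁴/12 = 58.2⁴/12 = 9.561×10^5 mm⁴
I = 9.561×10^5 mm⁴ = 9.561×10^-7 m⁴
Effective length L_e = K·L = 2 × 6.06 = 12.12 m
P_cr = π²EI / L_e² = π² × 109×10⁹ × 9.561×10^-7 / 12.12² = 7.002×10^3 N
Factor of safety n = P_cr / P = 7.0022 / 2.02 = 3.47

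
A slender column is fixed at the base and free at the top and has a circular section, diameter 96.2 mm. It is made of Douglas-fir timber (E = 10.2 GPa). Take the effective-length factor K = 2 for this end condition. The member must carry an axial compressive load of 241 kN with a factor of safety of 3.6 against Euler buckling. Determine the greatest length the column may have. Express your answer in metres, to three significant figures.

I = πd⁴/64 = π×96.2⁴/64 = 4.204×10^6 mm⁴
I = 4.204×10^-6 m⁴
Required critical load P_cr = n·P = 3.6 × 241 = 867.6 kN = 8.676×10^5 N
From P_cr = π²EI/(K·L)²:  L = (1/K)·√(π²EI/P_cr) = (1/2)·√(π²×1.02×10^10×4.204×10^-6/8.676×10^5)
L = 0.349 m

L_max ≈ 0.349 m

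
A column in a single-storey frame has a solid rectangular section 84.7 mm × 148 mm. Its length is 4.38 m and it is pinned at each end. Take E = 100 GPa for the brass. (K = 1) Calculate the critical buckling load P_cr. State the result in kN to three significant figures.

P_cr ≈ 386 kN

Buckling occurs about the weak axis: I_min = h·b³/12 with b = 84.7 mm (the shorter side).
I_min = 148×84.7³/12 = 7.494×10^6 mm⁴
I = 7.494×10^6 mm⁴ = 7.494×10^-6 m⁴
Effective length L_e = K·L = 1 × 4.38 = 4.380 m
P_cr = π²EI / L_e² = π² × 100×10⁹ × 7.494×10^-6 / 4.380² = 3.856×10^5 N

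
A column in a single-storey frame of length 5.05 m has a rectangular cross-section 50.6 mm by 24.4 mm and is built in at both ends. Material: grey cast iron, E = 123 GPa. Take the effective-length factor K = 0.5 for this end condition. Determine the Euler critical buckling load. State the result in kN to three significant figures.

P_cr ≈ 11.7 kN

Buckling occurs about the weak axis: I_min = h·b³/12 with b = 24.4 mm (the shorter side).
I_min = 50.6×24.4³/12 = 6.125×10^4 mm⁴
I = 6.125×10^4 mm⁴ = 6.125×10^-8 m⁴
Effective length L_e = K·L = 0.5 × 5.05 = 2.525 m
P_cr = π²EI / L_e² = π² × 123×10⁹ × 6.125×10^-8 / 2.525² = 1.166×10^4 N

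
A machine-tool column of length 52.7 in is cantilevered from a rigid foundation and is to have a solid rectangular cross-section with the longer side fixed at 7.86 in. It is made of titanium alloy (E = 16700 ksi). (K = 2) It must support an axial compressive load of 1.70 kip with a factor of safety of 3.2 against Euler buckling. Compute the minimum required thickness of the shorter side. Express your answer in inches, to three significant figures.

Required P_cr = n·P = 3.2 × 1.70 = 5.440 kip
L_e = K·L = 2 × 52.7 = 105.4 in
Required I = P_cr·L_e²/(π²E) = 5.440×10^3 × 105.4² / (π² × 1.67×10^7) = 0.3667 in⁴
Rectangle, weak axis: I_min = h·b³/12 with h = 7.86 in fixed  ⇒  b = (12I/h)^(1/3) = 0.824 in

b ≈ 0.824 in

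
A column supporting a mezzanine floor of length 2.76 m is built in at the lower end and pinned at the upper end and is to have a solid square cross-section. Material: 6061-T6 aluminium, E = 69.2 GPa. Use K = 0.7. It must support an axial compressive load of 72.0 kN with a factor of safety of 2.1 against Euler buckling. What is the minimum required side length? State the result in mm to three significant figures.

a ≈ 56.1 mm

Required P_cr = n·P = 2.1 × 72.0 = 151.2 kN
L_e = K·L = 0.7 × 2.76 = 1.932 m
Required I = P_cr·L_e²/(π²E) = 1.512×10^5 × 1.932² / (π² × 6.92×10^10) = 8.263×10^-7 m⁴
I_req = 8.263×10^5 mm⁴
Solid square: I = a⁴/12  ⇒  a = (12I)^(1/4) = (12×8.263×10^5)^(1/4) = 56.1 mm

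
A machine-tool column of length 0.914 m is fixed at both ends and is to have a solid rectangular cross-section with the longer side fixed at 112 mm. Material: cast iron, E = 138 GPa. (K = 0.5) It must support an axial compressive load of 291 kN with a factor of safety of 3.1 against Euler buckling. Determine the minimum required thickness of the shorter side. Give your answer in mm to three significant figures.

b ≈ 24.6 mm

Required P_cr = n·P = 3.1 × 291 = 902.1 kN
L_e = K·L = 0.5 × 0.914 = 0.4570 m
Required I = P_cr·L_e²/(π²E) = 9.021×10^5 × 0.4570² / (π² × 1.38×10^11) = 1.383×10^-7 m⁴
I_req = 1.383×10^5 mm⁴
Rectangle, weak axis: I_min = h·b³/12 with h = 112 mm fixed  ⇒  b = (12I/h)^(1/3) = 24.6 mm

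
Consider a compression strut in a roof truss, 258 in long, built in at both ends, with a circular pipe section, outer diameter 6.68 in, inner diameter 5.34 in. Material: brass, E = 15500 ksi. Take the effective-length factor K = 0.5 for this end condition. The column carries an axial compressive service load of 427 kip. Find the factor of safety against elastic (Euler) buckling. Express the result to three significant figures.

d_o = 6.68 in, d_i = 5.34 in
I = π(d_o⁴ − d_i⁴)/64 = π(6.68⁴ − 5.340⁴)/64 = 57.83 in⁴
Effective length L_e = K·L = 0.5 × 258 = 129.0 in
P_cr = π²EI / L_e² = π² × 15500×10³ × 57.83 / 129.0² = 5.316×10^5 lb
Factor of safety n = P_cr / P = 531.59 / 427 = 1.24

n ≈ 1.24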